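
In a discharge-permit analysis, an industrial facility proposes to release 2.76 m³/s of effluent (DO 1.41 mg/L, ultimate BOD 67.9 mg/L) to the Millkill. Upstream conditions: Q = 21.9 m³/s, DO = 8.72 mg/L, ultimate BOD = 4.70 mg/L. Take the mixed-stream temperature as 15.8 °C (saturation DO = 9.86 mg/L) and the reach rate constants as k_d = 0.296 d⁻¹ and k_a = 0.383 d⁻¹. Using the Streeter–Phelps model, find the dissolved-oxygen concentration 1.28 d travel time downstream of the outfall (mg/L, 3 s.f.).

Mixed DO = (21.9×8.72 + 2.76×1.41)/(21.9+2.76) = 194.9/24.66 = 7.902 mg/L.
Mixed L₀ = (21.9×4.70 + 2.76×67.9)/(24.66) = 290.3/24.66 = 11.77 mg/L.
Initial deficit D₀ = C_s − DO₀ = 9.86 − 7.902 = 1.958 mg/L.
D(1.28) = [0.296×11.77/(0.383−0.296)](e^(−0.296×1.28) − e^(−0.383×1.28)) + 1.958 e^(−0.383×1.28)
= 40.06 × (0.6846 − 0.6125) + 1.958 × 0.6125 = 4.089 mg/L.
DO = 9.86 − 4.089 = 5.771 mg/L.

DO ≈ 5.77 mg/L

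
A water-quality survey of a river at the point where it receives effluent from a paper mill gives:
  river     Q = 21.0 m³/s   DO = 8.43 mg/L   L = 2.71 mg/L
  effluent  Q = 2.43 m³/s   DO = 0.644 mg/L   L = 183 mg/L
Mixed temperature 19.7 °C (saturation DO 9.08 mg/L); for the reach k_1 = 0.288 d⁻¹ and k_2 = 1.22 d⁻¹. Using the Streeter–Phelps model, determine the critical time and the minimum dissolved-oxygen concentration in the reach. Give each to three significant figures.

t_c ≈ 1.28 d; minimum DO ≈ 5.59 mg/L

Mixed DO = (21.0×8.43 + 2.43×0.644)/(21.0+2.43) = 178.6/23.43 = 7.622 mg/L.
Mixed L₀ = (21.0×2.71 + 2.43×183)/(23.43) = 501.6/23.43 = 21.41 mg/L.
Initial deficit D₀ = C_s − DO₀ = 9.08 − 7.622 = 1.458 mg/L.
t_c = (1/0.9320) ln[(1.22/0.288)(1 − 1.458×0.9320/(0.288×21.41))] = 1.073 × ln(3.303) = 1.282 d.
D_c = (0.288/1.22) × 21.41 × e^(−0.288×1.282) = 0.2361 × 21.41 × 0.6913 = 3.494 mg/L.
Minimum DO = 9.08 − 3.494 = 5.586 mg/L.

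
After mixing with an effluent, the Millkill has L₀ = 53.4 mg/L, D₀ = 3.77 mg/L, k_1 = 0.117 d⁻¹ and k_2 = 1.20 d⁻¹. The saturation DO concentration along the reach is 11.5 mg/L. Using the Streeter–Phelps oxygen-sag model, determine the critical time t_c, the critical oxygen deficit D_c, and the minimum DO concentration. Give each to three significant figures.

t_c ≈ 1.17 d; D_c ≈ 4.54 mg/L; min DO ≈ 6.96 mg/L

At the critical point dD/dt = 0, so k_1 L₀ e^(−k_1 t) = k_2 D. Substituting D(t) from the Streeter–Phelps equation and solving for t gives
t_c = ln[(k_2/k_1)(1 − D₀(k_2−k_1)/(k_1 L₀))] / (k_2−k_1).
Here k_2−k_1 = 1.083 d⁻¹ and 1 − D₀(k_2−k_1)/(k_1 L₀) = 1 − 3.77×1.083/(0.117×53.4) = 0.3465, so
t_c = ln(10.26 × 0.3465) / 1.083 = 1.268 / 1.083 = 1.171 d.
L(t_c) = L₀ e^(−k_1 t_c) = 53.4 × 0.8720 = 46.56 mg/L, and at the critical point k_2 D_c = k_1 L, so D_c = (0.117/1.20) × 46.56 = 4.540 mg/L.
Minimum DO = C_s − D_c = 11.5 − 4.540 = 6.960 mg/L.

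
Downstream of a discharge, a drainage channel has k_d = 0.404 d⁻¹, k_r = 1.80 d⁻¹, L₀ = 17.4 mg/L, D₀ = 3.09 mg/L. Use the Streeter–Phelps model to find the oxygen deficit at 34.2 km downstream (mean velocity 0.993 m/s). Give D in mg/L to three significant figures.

Travel time t = x/v = 34.2 km / (0.993 m/s) = 34200 m / 0.993 m/s = 34440 s = 0.3986 d.
k_d L₀/(k_r−k_d) = 0.404×17.4/(1.80−0.404) = 7.030/1.396 = 5.036 mg/L.
e^(−k_d t) = e^(−0.404×0.3986) = 0.8513; e^(−k_r t) = e^(−1.80×0.3986) = 0.4880.
D = 5.036 × (0.8513 − 0.4880) + 3.09 × 0.4880 = 1.829 + 1.508 = 3.337 mg/L.

D ≈ 3.34 mg/L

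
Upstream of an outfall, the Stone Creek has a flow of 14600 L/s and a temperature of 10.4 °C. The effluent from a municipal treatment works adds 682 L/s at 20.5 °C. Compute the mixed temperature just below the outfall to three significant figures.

10.9 °C

Flow-weighted mixing: C = (Q_r C_r + Q_w C_w)/(Q_r + Q_w)
= (14600×10.4 + 682×20.5)/(14600 + 682) = 165800/15280 = 10.85 °C.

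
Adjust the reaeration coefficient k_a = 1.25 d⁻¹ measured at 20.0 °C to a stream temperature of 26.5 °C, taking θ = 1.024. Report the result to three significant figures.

k_a ≈ 1.46 d⁻¹

k_a(T₂) = k_a(T₁) · θ^(T₂−T₁) = 1.25 × 1.024^(26.5−20.0)
= 1.25 × 1.024^6.50 = 1.25 × 1.167 = 1.458 d⁻¹.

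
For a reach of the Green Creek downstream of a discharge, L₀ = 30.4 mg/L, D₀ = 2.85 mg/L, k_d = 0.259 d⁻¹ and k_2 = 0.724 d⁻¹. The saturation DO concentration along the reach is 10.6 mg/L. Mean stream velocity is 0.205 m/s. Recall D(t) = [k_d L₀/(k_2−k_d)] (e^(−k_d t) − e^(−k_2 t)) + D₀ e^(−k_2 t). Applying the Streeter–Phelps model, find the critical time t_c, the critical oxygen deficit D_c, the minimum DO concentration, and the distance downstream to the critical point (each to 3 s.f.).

t_c ≈ 1.81 d; D_c ≈ 6.80 mg/L; min DO ≈ 3.80 mg/L; x_c ≈ 32.1 km

With k_2/k_d = 2.795 and 1 − D₀(k_2−k_d)/(k_d L₀) = 0.8317,
t_c = ln(2.795 × 0.8317) / (0.724 − 0.259) = ln(2.325) / 0.4650 = 0.8437/0.4650 = 1.814 d.
L(t_c) = L₀ e^(−k_d t_c) = 30.4 × 0.6251 = 19.00 mg/L, and at the critical point k_2 D_c = k_d L, so D_c = (0.259/0.724) × 19.00 = 6.798 mg/L.
Minimum DO = C_s − D_c = 10.6 − 6.798 = 3.802 mg/L.
x_c = v t_c = 0.205 m/s × 1.814 d × 86400 s/d = 32140 m ≈ 32.1 km.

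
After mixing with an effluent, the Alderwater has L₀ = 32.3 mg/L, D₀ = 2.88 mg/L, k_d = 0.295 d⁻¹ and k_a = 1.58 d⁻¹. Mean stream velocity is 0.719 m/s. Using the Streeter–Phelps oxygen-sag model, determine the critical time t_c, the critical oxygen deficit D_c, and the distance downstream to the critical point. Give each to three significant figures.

With k_a/k_d = 5.356 and 1 − D₀(k_a−k_d)/(k_d L₀) = 0.6116,
t_c = ln(5.356 × 0.6116) / (1.58 − 0.295) = ln(3.276) / 1.285 = 1.187/1.285 = 0.9234 d.
D_c = (k_d/k_a) L₀ e^(−k_d t_c) = (0.295/1.58) × 32.3 × e^(−0.295×0.9234) = 0.1867 × 32.3 × 0.7616 = 4.593 mg/L.
x_c = v t_c = 0.719 m/s × 0.9234 d × 86400 s/d = 57360 m ≈ 57.4 km.

t_c ≈ 0.923 d; D_c ≈ 4.59 mg/L; x_c ≈ 57.4 km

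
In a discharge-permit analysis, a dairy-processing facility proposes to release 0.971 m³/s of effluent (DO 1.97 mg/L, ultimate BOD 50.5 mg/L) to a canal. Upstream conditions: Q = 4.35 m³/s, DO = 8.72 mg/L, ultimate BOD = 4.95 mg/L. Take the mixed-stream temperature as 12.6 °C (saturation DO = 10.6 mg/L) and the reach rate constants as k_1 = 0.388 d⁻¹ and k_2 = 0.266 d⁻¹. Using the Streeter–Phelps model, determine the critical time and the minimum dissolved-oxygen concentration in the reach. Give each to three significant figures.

Mixed DO = (4.35×8.72 + 0.971×1.97)/(4.35+0.971) = 39.84/5.321 = 7.488 mg/L.
Mixed L₀ = (4.35×4.95 + 0.971×50.5)/(5.321) = 70.57/5.321 = 13.26 mg/L.
Initial deficit D₀ = C_s − DO₀ = 10.6 − 7.488 = 3.112 mg/L.
t_c = (1/-0.1220) ln[(0.266/0.388)(1 − 3.112×-0.1220/(0.388×13.26))] = -8.197 × ln(0.7361) = 2.511 d.
D_c = (0.388/0.266) × 13.26 × e^(−0.388×2.511) = 1.459 × 13.26 × 0.3775 = 7.302 mg/L.
Minimum DO = 10.6 − 7.302 = 3.298 mg/L.

t_c ≈ 2.51 d; minimum DO ≈ 3.30 mg/L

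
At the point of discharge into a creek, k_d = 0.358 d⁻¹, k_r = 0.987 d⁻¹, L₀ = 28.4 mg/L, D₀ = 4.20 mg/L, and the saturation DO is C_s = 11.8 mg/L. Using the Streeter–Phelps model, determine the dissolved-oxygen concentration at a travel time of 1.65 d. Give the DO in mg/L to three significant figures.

k_d L₀/(k_r−k_d) = 0.358×28.4/(0.987−0.358) = 10.17/0.6290 = 16.16 mg/L.
e^(−k_d t) = e^(−0.358×1.650) = 0.5539; e^(−k_r t) = e^(−0.987×1.650) = 0.1962.
D = 16.16 × (0.5539 − 0.1962) + 4.20 × 0.1962 = 5.782 + 0.8241 = 6.606 mg/L.
DO = C_s − D = 11.8 − 6.606 = 5.194 mg/L.

DO ≈ 5.19 mg/L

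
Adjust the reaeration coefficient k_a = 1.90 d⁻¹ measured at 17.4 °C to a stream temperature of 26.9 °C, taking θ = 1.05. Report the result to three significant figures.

k_a(T₂) = k_a(T₁) · θ^(T₂−T₁) = 1.90 × 1.05^(26.9−17.4)
= 1.90 × 1.05^9.50 = 1.90 × 1.590 = 3.020 d⁻¹.

k_a ≈ 3.02 d⁻¹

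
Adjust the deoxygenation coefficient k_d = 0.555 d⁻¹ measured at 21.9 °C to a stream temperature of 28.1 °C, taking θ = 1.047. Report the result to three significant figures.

k_d ≈ 0.738 d⁻¹

k_d(T₂) = k_d(T₁) · θ^(T₂−T₁) = 0.555 × 1.047^(28.1−21.9)
= 0.555 × 1.047^6.20 = 0.555 × 1.329 = 0.7378 d⁻¹.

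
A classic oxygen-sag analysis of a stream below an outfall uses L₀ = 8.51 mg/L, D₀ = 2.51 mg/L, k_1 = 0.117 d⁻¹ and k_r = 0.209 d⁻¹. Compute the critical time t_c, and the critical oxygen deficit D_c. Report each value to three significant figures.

t_c ≈ 3.44 d; D_c ≈ 3.19 mg/L

t_c = [1/(k_r−k_1)] ln[(k_r/k_1)(1 − D₀(k_r−k_1)/(k_1 L₀))]
= [1/(0.209−0.117)] ln[(0.209/0.117)(1 − 2.51×0.09200/(0.117×8.51))]
= (1/0.09200) ln[1.786 × 0.7681] = 10.87 × ln(1.372) = 10.87 × 0.3163 = 3.438 d.
L(t_c) = L₀ e^(−k_1 t_c) = 8.51 × 0.6688 = 5.692 mg/L, and at the critical point k_r D_c = k_1 L, so D_c = (0.117/0.209) × 5.692 = 3.186 mg/L.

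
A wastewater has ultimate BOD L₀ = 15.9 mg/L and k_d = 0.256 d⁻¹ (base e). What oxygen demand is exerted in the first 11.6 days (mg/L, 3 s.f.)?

y ≈ 15.1 mg/L

y_t = L₀(1 − e^(−k_d t)) = 15.9 × (1 − e^(−0.256×11.6))
= 15.9 × (1 − 0.05132) = 15.9 × 0.9487 = 15.08 mg/L.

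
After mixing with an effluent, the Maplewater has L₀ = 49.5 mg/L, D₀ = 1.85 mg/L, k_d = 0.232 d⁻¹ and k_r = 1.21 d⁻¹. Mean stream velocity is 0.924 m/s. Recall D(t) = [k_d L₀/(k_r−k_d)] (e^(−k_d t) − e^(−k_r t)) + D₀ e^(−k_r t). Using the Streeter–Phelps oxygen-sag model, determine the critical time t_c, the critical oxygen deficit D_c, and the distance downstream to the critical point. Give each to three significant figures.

With k_r/k_d = 5.216 and 1 − D₀(k_r−k_d)/(k_d L₀) = 0.8425,
t_c = ln(5.216 × 0.8425) / (1.21 − 0.232) = ln(4.394) / 0.9780 = 1.480/0.9780 = 1.513 d.
L(t_c) = L₀ e^(−k_d t_c) = 49.5 × 0.7039 = 34.84 mg/L, and at the critical point k_r D_c = k_d L, so D_c = (0.232/1.21) × 34.84 = 6.681 mg/L.
x_c = v t_c = 0.924 m/s × 1.513 d × 86400 s/d = 120800 m ≈ 121 km.

t_c ≈ 1.51 d; D_c ≈ 6.68 mg/L; x_c ≈ 121 km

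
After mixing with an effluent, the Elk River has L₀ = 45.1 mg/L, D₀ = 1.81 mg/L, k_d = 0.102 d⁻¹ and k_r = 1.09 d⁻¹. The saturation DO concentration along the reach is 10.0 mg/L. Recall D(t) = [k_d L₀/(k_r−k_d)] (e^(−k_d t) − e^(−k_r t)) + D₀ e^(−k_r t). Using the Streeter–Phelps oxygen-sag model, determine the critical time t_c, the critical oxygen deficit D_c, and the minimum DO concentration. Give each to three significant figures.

t_c ≈ 1.90 d; D_c ≈ 3.48 mg/L; min DO ≈ 6.52 mg/L

At the critical point dD/dt = 0, so k_d L₀ e^(−k_d t) = k_r D. Substituting D(t) from the Streeter–Phelps equation and solving for t gives
t_c = ln[(k_r/k_d)(1 − D₀(k_r−k_d)/(k_d L₀))] / (k_r−k_d).
Here k_r−k_d = 0.9880 d⁻¹ and 1 − D₀(k_r−k_d)/(k_d L₀) = 1 − 1.81×0.9880/(0.102×45.1) = 0.6113, so
t_c = ln(10.69 × 0.6113) / 0.9880 = 1.877 / 0.9880 = 1.900 d.
D_c = (k_d/k_r) L₀ e^(−k_d t_c) = (0.102/1.09) × 45.1 × e^(−0.102×1.900) = 0.09358 × 45.1 × 0.8239 = 3.477 mg/L.
Minimum DO = C_s − D_c = 10.0 − 3.477 = 6.523 mg/L.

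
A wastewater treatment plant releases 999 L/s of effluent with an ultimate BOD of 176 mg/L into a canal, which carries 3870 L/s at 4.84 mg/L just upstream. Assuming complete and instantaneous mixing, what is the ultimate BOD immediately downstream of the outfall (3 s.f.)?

40.0 mg/L

Flow-weighted mixing: C = (Q_r C_r + Q_w C_w)/(Q_r + Q_w)
= (3870×4.84 + 999×176)/(3870 + 999) = 194600/4869 = 39.96 mg/L.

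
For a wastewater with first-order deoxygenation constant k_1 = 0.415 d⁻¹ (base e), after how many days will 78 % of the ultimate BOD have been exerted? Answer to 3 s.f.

y/L₀ = 1 − e^(−k_1 t) = 0.78 ⇒ e^(−k_1 t) = 0.220
t = −ln(0.220) / 0.415 = 1.514 / 0.415 = 3.649 d.

t ≈ 3.65 d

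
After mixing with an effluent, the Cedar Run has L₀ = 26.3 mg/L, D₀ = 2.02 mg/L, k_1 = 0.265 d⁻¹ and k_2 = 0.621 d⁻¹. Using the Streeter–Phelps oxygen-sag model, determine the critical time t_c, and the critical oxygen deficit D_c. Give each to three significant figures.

t_c = [1/(k_2−k_1)] ln[(k_2/k_1)(1 − D₀(k_2−k_1)/(k_1 L₀))]
= [1/(0.621−0.265)] ln[(0.621/0.265)(1 − 2.02×0.3560/(0.265×26.3))]
= (1/0.3560) ln[2.343 × 0.8968] = 2.809 × ln(2.102) = 2.809 × 0.7427 = 2.086 d.
L(t_c) = L₀ e^(−k_1 t_c) = 26.3 × 0.5753 = 15.13 mg/L, and at the critical point k_2 D_c = k_1 L, so D_c = (0.265/0.621) × 15.13 = 6.457 mg/L.

t_c ≈ 2.09 d; D_c ≈ 6.46 mg/L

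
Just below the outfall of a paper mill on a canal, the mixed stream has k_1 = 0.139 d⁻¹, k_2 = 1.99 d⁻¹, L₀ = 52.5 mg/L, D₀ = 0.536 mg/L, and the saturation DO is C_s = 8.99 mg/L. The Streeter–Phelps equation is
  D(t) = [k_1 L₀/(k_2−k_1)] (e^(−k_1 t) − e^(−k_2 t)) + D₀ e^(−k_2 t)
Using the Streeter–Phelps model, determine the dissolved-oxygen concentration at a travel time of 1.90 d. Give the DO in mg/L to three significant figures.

k_1 L₀/(k_2−k_1) = 0.139×52.5/(1.99−0.139) = 7.298/1.851 = 3.942 mg/L.
e^(−k_1 t) = e^(−0.139×1.900) = 0.7679; e^(−k_2 t) = e^(−1.99×1.900) = 0.02280.
D = 3.942 × (0.7679 − 0.02280) + 0.536 × 0.02280 = 2.938 + 0.01222 = 2.950 mg/L.
DO = C_s − D = 8.99 − 2.950 = 6.040 mg/L.

DO ≈ 6.04 mg/L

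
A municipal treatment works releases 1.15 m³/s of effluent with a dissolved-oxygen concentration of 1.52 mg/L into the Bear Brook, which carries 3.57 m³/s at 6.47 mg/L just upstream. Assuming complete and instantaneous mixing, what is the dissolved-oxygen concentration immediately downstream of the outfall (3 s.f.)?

Flow-weighted mixing: C = (Q_r C_r + Q_w C_w)/(Q_r + Q_w)
= (3.57×6.47 + 1.15×1.52)/(3.57 + 1.15) = 24.85/4.720 = 5.264 mg/L.

5.26 mg/L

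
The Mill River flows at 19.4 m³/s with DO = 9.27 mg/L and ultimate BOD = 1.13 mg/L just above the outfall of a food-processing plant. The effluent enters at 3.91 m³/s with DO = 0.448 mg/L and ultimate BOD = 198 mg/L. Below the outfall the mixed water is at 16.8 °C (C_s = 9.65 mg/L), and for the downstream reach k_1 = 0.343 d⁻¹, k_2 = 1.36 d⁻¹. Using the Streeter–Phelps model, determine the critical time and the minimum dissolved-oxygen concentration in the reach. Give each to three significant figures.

Mixed DO = (19.4×9.27 + 3.91×0.448)/(19.4+3.91) = 181.6/23.31 = 7.790 mg/L.
Mixed L₀ = (19.4×1.13 + 3.91×198)/(23.31) = 796.1/23.31 = 34.15 mg/L.
Initial deficit D₀ = C_s − DO₀ = 9.65 − 7.790 = 1.860 mg/L.
t_c = (1/1.017) ln[(1.36/0.343)(1 − 1.860×1.017/(0.343×34.15))] = 0.9833 × ln(3.325) = 1.181 d.
D_c = (0.343/1.36) × 34.15 × e^(−0.343×1.181) = 0.2522 × 34.15 × 0.6668 = 5.744 mg/L.
Minimum DO = 9.65 − 5.744 = 3.906 mg/L.

t_c ≈ 1.18 d; minimum DO ≈ 3.91 mg/L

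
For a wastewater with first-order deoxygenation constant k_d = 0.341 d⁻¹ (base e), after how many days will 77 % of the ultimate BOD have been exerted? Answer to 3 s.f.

y/L₀ = 1 − e^(−k_d t) = 0.77 ⇒ e^(−k_d t) = 0.230
t = −ln(0.230) / 0.341 = 1.470 / 0.341 = 4.310 d.

t ≈ 4.31 d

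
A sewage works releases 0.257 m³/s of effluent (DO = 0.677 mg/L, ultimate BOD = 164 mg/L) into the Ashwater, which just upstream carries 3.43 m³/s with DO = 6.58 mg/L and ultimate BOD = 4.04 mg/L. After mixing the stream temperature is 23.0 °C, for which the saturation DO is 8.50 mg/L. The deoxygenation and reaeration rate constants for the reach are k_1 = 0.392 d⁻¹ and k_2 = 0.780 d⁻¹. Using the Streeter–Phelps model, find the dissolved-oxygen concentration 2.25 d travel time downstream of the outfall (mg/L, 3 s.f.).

Mixed DO = (3.43×6.58 + 0.257×0.677)/(3.43+0.257) = 22.74/3.687 = 6.169 mg/L.
Mixed L₀ = (3.43×4.04 + 0.257×164)/(3.687) = 56.01/3.687 = 15.19 mg/L.
Initial deficit D₀ = C_s − DO₀ = 8.50 − 6.169 = 2.331 mg/L.
D(2.25) = [0.392×15.19/(0.780−0.392)](e^(−0.392×2.25) − e^(−0.780×2.25)) + 2.331 e^(−0.780×2.25)
= 15.35 × (0.4140 − 0.1729) + 2.331 × 0.1729 = 4.102 mg/L.
DO = 8.50 − 4.102 = 4.398 mg/L.

DO ≈ 4.40 mg/L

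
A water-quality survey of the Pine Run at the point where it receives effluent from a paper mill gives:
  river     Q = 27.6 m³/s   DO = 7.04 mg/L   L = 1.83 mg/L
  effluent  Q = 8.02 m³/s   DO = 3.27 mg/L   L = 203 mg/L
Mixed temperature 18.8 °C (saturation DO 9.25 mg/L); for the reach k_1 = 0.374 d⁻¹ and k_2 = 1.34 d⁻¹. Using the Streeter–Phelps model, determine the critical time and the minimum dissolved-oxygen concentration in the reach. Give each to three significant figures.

t_c ≈ 1.13 d; minimum DO ≈ 0.634 mg/L

Mixed DO = (27.6×7.04 + 8.02×3.27)/(27.6+8.02) = 220.5/35.62 = 6.191 mg/L.
Mixed L₀ = (27.6×1.83 + 8.02×203)/(35.62) = 1679/35.62 = 47.12 mg/L.
Initial deficit D₀ = C_s − DO₀ = 9.25 − 6.191 = 3.059 mg/L.
t_c = (1/0.9660) ln[(1.34/0.374)(1 − 3.059×0.9660/(0.374×47.12))] = 1.035 × ln(2.982) = 1.131 d.
D_c = (0.374/1.34) × 47.12 × e^(−0.374×1.131) = 0.2791 × 47.12 × 0.6551 = 8.616 mg/L.
Minimum DO = 9.25 − 8.616 = 0.6343 mg/L.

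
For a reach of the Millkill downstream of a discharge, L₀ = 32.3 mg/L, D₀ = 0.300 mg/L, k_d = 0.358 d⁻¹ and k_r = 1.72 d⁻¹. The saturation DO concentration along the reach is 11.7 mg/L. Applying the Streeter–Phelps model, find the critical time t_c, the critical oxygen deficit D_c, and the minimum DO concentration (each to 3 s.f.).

At the critical point dD/dt = 0, so k_d L₀ e^(−k_d t) = k_r D. Substituting D(t) from the Streeter–Phelps equation and solving for t gives
t_c = ln[(k_r/k_d)(1 − D₀(k_r−k_d)/(k_d L₀))] / (k_r−k_d).
Here k_r−k_d = 1.362 d⁻¹ and 1 − D₀(k_r−k_d)/(k_d L₀) = 1 − 0.300×1.362/(0.358×32.3) = 0.9647, so
t_c = ln(4.804 × 0.9647) / 1.362 = 1.534 / 1.362 = 1.126 d.
L(t_c) = L₀ e^(−k_d t_c) = 32.3 × 0.6682 = 21.58 mg/L, and at the critical point k_r D_c = k_d L, so D_c = (0.358/1.72) × 21.58 = 4.493 mg/L.
Minimum DO = C_s − D_c = 11.7 − 4.493 = 7.207 mg/L.

t_c ≈ 1.13 d; D_c ≈ 4.49 mg/L; min DO ≈ 7.21 mg/L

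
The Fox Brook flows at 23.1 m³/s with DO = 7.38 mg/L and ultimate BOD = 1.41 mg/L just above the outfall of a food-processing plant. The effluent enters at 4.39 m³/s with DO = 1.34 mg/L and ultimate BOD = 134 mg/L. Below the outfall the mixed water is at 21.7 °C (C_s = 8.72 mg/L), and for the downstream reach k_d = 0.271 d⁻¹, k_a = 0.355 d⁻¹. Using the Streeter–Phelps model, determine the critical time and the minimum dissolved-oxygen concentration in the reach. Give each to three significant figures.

t_c ≈ 2.83 d; minimum DO ≈ 0.717 mg/L

Mixed DO = (23.1×7.38 + 4.39×1.34)/(23.1+4.39) = 176.4/27.49 = 6.415 mg/L.
Mixed L₀ = (23.1×1.41 + 4.39×134)/(27.49) = 620.8/27.49 = 22.58 mg/L.
Initial deficit D₀ = C_s − DO₀ = 8.72 − 6.415 = 2.305 mg/L.
t_c = (1/0.08400) ln[(0.355/0.271)(1 − 2.305×0.08400/(0.271×22.58))] = 11.90 × ln(1.269) = 2.832 d.
D_c = (0.271/0.355) × 22.58 × e^(−0.271×2.832) = 0.7634 × 22.58 × 0.4642 = 8.003 mg/L.
Minimum DO = 8.72 − 8.003 = 0.7166 mg/L.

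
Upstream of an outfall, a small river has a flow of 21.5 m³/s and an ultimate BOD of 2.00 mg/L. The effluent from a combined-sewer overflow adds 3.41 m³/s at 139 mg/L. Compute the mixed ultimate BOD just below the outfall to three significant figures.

Flow-weighted mixing: C = (Q_r C_r + Q_w C_w)/(Q_r + Q_w)
= (21.5×2.00 + 3.41×139)/(21.5 + 3.41) = 517.0/24.91 = 20.75 mg/L.

20.8 mg/L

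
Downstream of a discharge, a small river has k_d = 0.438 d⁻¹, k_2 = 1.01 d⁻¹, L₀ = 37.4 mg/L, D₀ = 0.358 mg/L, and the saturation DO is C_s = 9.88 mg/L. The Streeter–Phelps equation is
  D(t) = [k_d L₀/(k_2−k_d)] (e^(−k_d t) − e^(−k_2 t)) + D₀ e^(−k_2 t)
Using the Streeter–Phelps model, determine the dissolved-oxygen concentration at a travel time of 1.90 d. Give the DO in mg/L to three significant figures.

DO ≈ 1.57 mg/L

k_d L₀/(k_2−k_d) = 0.438×37.4/(1.01−0.438) = 16.38/0.5720 = 28.64 mg/L.
e^(−k_d t) = e^(−0.438×1.900) = 0.4351; e^(−k_2 t) = e^(−1.01×1.900) = 0.1468.
D = 28.64 × (0.4351 − 0.1468) + 0.358 × 0.1468 = 8.258 + 0.05254 = 8.310 mg/L.
DO = C_s − D = 9.88 − 8.310 = 1.570 mg/L.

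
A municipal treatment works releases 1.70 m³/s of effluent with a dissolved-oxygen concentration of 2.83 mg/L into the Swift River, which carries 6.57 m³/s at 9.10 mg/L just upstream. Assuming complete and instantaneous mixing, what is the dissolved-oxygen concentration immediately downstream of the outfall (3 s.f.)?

7.81 mg/L

Flow-weighted mixing: C = (Q_r C_r + Q_w C_w)/(Q_r + Q_w)
= (6.57×9.10 + 1.70×2.83)/(6.57 + 1.70) = 64.60/8.270 = 7.811 mg/L.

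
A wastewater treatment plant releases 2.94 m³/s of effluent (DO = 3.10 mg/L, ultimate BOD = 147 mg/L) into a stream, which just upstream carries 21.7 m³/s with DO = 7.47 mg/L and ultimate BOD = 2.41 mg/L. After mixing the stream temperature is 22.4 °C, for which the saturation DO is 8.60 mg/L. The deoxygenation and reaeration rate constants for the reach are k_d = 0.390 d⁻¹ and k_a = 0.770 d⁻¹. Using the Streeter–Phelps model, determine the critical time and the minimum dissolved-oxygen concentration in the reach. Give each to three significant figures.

Mixed DO = (21.7×7.47 + 2.94×3.10)/(21.7+2.94) = 171.2/24.64 = 6.949 mg/L.
Mixed L₀ = (21.7×2.41 + 2.94×147)/(24.64) = 484.5/24.64 = 19.66 mg/L.
Initial deficit D₀ = C_s − DO₀ = 8.60 − 6.949 = 1.651 mg/L.
t_c = (1/0.3800) ln[(0.770/0.390)(1 − 1.651×0.3800/(0.390×19.66))] = 2.632 × ln(1.813) = 1.565 d.
D_c = (0.390/0.770) × 19.66 × e^(−0.390×1.565) = 0.5065 × 19.66 × 0.5431 = 5.408 mg/L.
Minimum DO = 8.60 − 5.408 = 3.192 mg/L.

t_c ≈ 1.57 d; minimum DO ≈ 3.19 mg/L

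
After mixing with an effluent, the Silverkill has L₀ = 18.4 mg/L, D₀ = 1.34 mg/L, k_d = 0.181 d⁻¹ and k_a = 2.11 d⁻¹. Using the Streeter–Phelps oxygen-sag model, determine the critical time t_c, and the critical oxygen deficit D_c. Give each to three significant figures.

With k_a/k_d = 11.66 and 1 − D₀(k_a−k_d)/(k_d L₀) = 0.2239,
t_c = ln(11.66 × 0.2239) / (2.11 − 0.181) = ln(2.610) / 1.929 = 0.9592/1.929 = 0.4973 d.
L(t_c) = L₀ e^(−k_d t_c) = 18.4 × 0.9139 = 16.82 mg/L, and at the critical point k_a D_c = k_d L, so D_c = (0.181/2.11) × 16.82 = 1.443 mg/L.

t_c ≈ 0.497 d; D_c ≈ 1.44 mg/L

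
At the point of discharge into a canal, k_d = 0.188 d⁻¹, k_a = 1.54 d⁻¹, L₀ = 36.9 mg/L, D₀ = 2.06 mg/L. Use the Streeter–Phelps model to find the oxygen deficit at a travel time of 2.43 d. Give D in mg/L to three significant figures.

D ≈ 3.18 mg/L

k_d L₀/(k_a−k_d) = 0.188×36.9/(1.54−0.188) = 6.937/1.352 = 5.131 mg/L.
e^(−k_d t) = e^(−0.188×2.430) = 0.6333; e^(−k_a t) = e^(−1.54×2.430) = 0.02370.
D = 5.131 × (0.6333 − 0.02370) + 2.06 × 0.02370 = 3.128 + 0.04883 = 3.177 mg/L.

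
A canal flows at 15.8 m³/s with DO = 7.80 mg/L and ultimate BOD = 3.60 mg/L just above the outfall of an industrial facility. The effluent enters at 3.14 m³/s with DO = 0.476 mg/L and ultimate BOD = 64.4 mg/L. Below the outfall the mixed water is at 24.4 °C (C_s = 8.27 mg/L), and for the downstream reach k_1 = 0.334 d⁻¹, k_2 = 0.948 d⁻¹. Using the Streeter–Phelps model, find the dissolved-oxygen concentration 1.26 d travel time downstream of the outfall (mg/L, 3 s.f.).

DO ≈ 5.13 mg/L

Mixed DO = (15.8×7.80 + 3.14×0.476)/(15.8+3.14) = 124.7/18.94 = 6.586 mg/L.
Mixed L₀ = (15.8×3.60 + 3.14×64.4)/(18.94) = 259.1/18.94 = 13.68 mg/L.
Initial deficit D₀ = C_s − DO₀ = 8.27 − 6.586 = 1.684 mg/L.
D(1.26) = [0.334×13.68/(0.948−0.334)](e^(−0.334×1.26) − e^(−0.948×1.26)) + 1.684 e^(−0.948×1.26)
= 7.441 × (0.6565 − 0.3029) + 1.684 × 0.3029 = 3.142 mg/L.
DO = 8.27 − 3.142 = 5.128 mg/L.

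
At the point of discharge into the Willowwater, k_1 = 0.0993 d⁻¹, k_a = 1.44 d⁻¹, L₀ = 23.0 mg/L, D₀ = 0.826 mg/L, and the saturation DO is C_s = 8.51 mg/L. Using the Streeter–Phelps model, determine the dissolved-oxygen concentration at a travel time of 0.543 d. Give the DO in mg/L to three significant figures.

DO ≈ 7.30 mg/L

k_1 L₀/(k_a−k_1) = 0.0993×23.0/(1.44−0.0993) = 2.284/1.341 = 1.704 mg/L.
e^(−k_1 t) = e^(−0.0993×0.5430) = 0.9475; e^(−k_a t) = e^(−1.44×0.5430) = 0.4575.
D = 1.704 × (0.9475 − 0.4575) + 0.826 × 0.4575 = 0.8347 + 0.3779 = 1.213 mg/L.
DO = C_s − D = 8.51 − 1.213 = 7.297 mg/L.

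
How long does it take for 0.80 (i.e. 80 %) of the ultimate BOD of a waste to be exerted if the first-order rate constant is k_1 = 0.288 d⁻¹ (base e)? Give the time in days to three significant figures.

t ≈ 5.59 d

y/L₀ = 1 − e^(−k_1 t) = 0.80 ⇒ e^(−k_1 t) = 0.200
t = −ln(0.200) / 0.288 = 1.609 / 0.288 = 5.588 d.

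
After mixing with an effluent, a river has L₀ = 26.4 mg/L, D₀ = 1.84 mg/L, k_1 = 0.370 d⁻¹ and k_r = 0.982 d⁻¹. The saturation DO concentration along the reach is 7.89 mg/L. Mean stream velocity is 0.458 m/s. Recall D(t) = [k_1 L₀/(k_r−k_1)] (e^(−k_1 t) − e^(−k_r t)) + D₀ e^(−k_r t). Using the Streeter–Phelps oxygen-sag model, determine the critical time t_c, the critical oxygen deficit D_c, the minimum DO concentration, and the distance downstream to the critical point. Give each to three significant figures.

t_c ≈ 1.39 d; D_c ≈ 5.94 mg/L; min DO ≈ 1.95 mg/L; x_c ≈ 55.2 km

t_c = [1/(k_r−k_1)] ln[(k_r/k_1)(1 − D₀(k_r−k_1)/(k_1 L₀))]
= [1/(0.982−0.370)] ln[(0.982/0.370)(1 − 1.84×0.6120/(0.370×26.4))]
= (1/0.6120) ln[2.654 × 0.8847] = 1.634 × ln(2.348) = 1.634 × 0.8536 = 1.395 d.
L(t_c) = L₀ e^(−k_1 t_c) = 26.4 × 0.5969 = 15.76 mg/L, and at the critical point k_r D_c = k_1 L, so D_c = (0.370/0.982) × 15.76 = 5.937 mg/L.
Minimum DO = C_s − D_c = 7.89 − 5.937 = 1.953 mg/L.
x_c = v t_c = 0.458 m/s × 1.395 d × 86400 s/d = 55190 m ≈ 55.2 km.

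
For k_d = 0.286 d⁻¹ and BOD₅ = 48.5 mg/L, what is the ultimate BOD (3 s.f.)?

L₀ ≈ 63.8 mg/L

BOD₅ = L₀(1 − e^(−5k_d)) ⇒ L₀ = BOD₅ / (1 − e^(−5×0.286))
= 48.5 / (1 − 0.2393) = 48.5 / 0.7607 = 63.76 mg/L.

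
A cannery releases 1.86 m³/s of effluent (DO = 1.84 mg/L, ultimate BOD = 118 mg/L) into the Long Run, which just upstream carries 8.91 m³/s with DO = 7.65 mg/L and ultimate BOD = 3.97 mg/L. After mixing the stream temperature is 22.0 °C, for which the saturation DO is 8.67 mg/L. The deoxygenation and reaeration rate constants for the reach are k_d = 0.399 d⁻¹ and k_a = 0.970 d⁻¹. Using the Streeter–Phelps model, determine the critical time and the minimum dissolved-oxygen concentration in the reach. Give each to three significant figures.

Mixed DO = (8.91×7.65 + 1.86×1.84)/(8.91+1.86) = 71.58/10.77 = 6.647 mg/L.
Mixed L₀ = (8.91×3.97 + 1.86×118)/(10.77) = 254.9/10.77 = 23.66 mg/L.
Initial deficit D₀ = C_s − DO₀ = 8.67 − 6.647 = 2.023 mg/L.
t_c = (1/0.5710) ln[(0.970/0.399)(1 − 2.023×0.5710/(0.399×23.66))] = 1.751 × ln(2.134) = 1.327 d.
D_c = (0.399/0.970) × 23.66 × e^(−0.399×1.327) = 0.4113 × 23.66 × 0.5889 = 5.732 mg/L.
Minimum DO = 8.67 − 5.732 = 2.938 mg/L.

t_c ≈ 1.33 d; minimum DO ≈ 2.94 mg/L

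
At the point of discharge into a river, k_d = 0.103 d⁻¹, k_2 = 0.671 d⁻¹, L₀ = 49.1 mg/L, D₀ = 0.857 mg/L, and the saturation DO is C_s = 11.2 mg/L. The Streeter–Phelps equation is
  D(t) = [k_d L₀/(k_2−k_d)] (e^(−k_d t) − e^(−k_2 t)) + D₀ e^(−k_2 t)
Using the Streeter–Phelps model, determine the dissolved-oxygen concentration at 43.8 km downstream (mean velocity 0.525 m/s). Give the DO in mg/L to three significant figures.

DO ≈ 7.35 mg/L

Travel time t = x/v = 43.8 km / (0.525 m/s) = 43800 m / 0.525 m/s = 83430 s = 0.9656 d.
k_d L₀/(k_2−k_d) = 0.103×49.1/(0.671−0.103) = 5.057/0.5680 = 8.904 mg/L.
e^(−k_d t) = e^(−0.103×0.9656) = 0.9053; e^(−k_2 t) = e^(−0.671×0.9656) = 0.5231.
D = 8.904 × (0.9053 − 0.5231) + 0.857 × 0.5231 = 3.403 + 0.4483 = 3.851 mg/L.
DO = C_s − D = 11.2 − 3.851 = 7.349 mg/L.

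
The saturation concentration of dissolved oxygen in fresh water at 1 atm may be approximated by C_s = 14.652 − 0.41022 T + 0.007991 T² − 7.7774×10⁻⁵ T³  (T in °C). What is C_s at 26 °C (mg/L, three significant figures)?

C_s = 14.652 − 0.41022×26 + 0.007991×26² − 7.7774×10⁻⁵×26³ = 8.021 mg/L.

C_s ≈ 8.02 mg/L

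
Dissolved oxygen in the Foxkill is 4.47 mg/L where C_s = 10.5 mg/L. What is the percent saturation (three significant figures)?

% saturation = C/C_s × 100 = 4.47/10.5 × 100 = 42.6 %.

42.6 % saturation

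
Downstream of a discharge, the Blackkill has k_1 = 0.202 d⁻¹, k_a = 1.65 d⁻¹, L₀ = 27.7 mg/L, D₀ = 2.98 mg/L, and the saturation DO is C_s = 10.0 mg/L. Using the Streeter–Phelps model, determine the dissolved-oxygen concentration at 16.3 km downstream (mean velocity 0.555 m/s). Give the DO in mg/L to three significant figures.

Travel time t = x/v = 16.3 km / (0.555 m/s) = 16300 m / 0.555 m/s = 29370 s = 0.3399 d.
k_1 L₀/(k_a−k_1) = 0.202×27.7/(1.65−0.202) = 5.595/1.448 = 3.864 mg/L.
e^(−k_1 t) = e^(−0.202×0.3399) = 0.9336; e^(−k_a t) = e^(−1.65×0.3399) = 0.5707.
D = 3.864 × (0.9336 − 0.5707) + 2.98 × 0.5707 = 1.402 + 1.701 = 3.103 mg/L.
DO = C_s − D = 10.0 − 3.103 = 6.897 mg/L.

DO ≈ 6.90 mg/L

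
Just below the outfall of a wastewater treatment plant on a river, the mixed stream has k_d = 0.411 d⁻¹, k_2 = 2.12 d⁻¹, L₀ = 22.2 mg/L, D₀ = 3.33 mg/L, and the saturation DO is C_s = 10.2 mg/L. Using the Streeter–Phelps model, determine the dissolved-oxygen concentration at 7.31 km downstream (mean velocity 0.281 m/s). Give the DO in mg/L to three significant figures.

Travel time t = x/v = 7.31 km / (0.281 m/s) = 7310 m / 0.281 m/s = 26010 s = 0.3011 d.
k_d L₀/(k_2−k_d) = 0.411×22.2/(2.12−0.411) = 9.124/1.709 = 5.339 mg/L.
e^(−k_d t) = e^(−0.411×0.3011) = 0.8836; e^(−k_2 t) = e^(−2.12×0.3011) = 0.5282.
D = 5.339 × (0.8836 − 0.5282) + 3.33 × 0.5282 = 1.898 + 1.759 = 3.656 mg/L.
DO = C_s − D = 10.2 − 3.656 = 6.544 mg/L.

DO ≈ 6.54 mg/L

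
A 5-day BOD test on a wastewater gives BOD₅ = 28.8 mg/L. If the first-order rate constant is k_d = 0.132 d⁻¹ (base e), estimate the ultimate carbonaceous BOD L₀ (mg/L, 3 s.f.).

BOD₅ = L₀(1 − e^(−5k_d)) ⇒ L₀ = BOD₅ / (1 − e^(−5×0.132))
= 28.8 / (1 − 0.5169) = 28.8 / 0.4831 = 59.61 mg/L.

L₀ ≈ 59.6 mg/L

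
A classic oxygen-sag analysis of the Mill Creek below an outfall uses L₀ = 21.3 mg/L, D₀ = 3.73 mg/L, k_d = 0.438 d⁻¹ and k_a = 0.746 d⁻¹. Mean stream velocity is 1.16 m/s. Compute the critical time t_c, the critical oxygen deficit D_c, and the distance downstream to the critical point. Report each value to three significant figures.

With k_a/k_d = 1.703 and 1 − D₀(k_a−k_d)/(k_d L₀) = 0.8769,
t_c = ln(1.703 × 0.8769) / (0.746 − 0.438) = ln(1.493) / 0.3080 = 0.4011/0.3080 = 1.302 d.
L(t_c) = L₀ e^(−k_d t_c) = 21.3 × 0.5653 = 12.04 mg/L, and at the critical point k_a D_c = k_d L, so D_c = (0.438/0.746) × 12.04 = 7.070 mg/L.
x_c = v t_c = 1.16 m/s × 1.302 d × 86400 s/d = 130500 m ≈ 131 km.

t_c ≈ 1.30 d; D_c ≈ 7.07 mg/L; x_c ≈ 131 km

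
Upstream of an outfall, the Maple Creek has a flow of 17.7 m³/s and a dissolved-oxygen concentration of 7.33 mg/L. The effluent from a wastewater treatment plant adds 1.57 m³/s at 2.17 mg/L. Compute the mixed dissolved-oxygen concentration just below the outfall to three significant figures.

Flow-weighted mixing: C = (Q_r C_r + Q_w C_w)/(Q_r + Q_w)
= (17.7×7.33 + 1.57×2.17)/(17.7 + 1.57) = 133.1/19.27 = 6.910 mg/L.

6.91 mg/L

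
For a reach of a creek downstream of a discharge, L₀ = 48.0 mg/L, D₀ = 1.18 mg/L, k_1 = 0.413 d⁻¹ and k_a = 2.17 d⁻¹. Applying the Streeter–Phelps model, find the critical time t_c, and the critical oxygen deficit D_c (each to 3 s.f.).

t_c = [1/(k_a−k_1)] ln[(k_a/k_1)(1 − D₀(k_a−k_1)/(k_1 L₀))]
= [1/(2.17−0.413)] ln[(2.17/0.413)(1 − 1.18×1.757/(0.413×48.0))]
= (1/1.757) ln[5.254 × 0.8954] = 0.5692 × ln(4.705) = 0.5692 × 1.549 = 0.8814 d.
L(t_c) = L₀ e^(−k_1 t_c) = 48.0 × 0.6949 = 33.35 mg/L, and at the critical point k_a D_c = k_1 L, so D_c = (0.413/2.17) × 33.35 = 6.348 mg/L.

t_c ≈ 0.881 d; D_c ≈ 6.35 mg/L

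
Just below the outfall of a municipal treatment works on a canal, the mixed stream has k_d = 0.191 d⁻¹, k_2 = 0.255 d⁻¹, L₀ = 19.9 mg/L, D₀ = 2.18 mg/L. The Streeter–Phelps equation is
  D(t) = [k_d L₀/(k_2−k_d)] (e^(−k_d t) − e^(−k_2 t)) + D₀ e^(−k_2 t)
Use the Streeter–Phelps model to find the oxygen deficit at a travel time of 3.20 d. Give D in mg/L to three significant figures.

k_d L₀/(k_2−k_d) = 0.191×19.9/(0.255−0.191) = 3.801/0.06400 = 59.39 mg/L.
e^(−k_d t) = e^(−0.191×3.200) = 0.5427; e^(−k_2 t) = e^(−0.255×3.200) = 0.4422.
D = 59.39 × (0.5427 − 0.4422) + 2.18 × 0.4422 = 5.969 + 0.9640 = 6.933 mg/L.

D ≈ 6.93 mg/L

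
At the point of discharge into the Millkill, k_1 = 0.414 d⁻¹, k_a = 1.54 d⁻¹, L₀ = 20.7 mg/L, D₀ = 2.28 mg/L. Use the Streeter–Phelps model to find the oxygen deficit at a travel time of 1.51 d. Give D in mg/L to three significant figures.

D ≈ 3.55 mg/L

k_1 L₀/(k_a−k_1) = 0.414×20.7/(1.54−0.414) = 8.570/1.126 = 7.611 mg/L.
e^(−k_1 t) = e^(−0.414×1.510) = 0.5352; e^(−k_a t) = e^(−1.54×1.510) = 0.09774.
D = 7.611 × (0.5352 − 0.09774) + 2.28 × 0.09774 = 3.329 + 0.2229 = 3.552 mg/L.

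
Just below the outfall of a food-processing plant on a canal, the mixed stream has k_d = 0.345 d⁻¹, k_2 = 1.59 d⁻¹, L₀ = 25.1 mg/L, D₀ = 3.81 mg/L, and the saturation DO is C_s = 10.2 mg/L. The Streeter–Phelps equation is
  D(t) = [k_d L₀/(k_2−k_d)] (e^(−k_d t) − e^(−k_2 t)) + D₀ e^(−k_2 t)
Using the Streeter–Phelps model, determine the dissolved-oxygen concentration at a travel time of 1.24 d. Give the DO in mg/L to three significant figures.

DO ≈ 6.10 mg/L

k_d L₀/(k_2−k_d) = 0.345×25.1/(1.59−0.345) = 8.659/1.245 = 6.955 mg/L.
e^(−k_d t) = e^(−0.345×1.240) = 0.6519; e^(−k_2 t) = e^(−1.59×1.240) = 0.1392.
D = 6.955 × (0.6519 − 0.1392) + 3.81 × 0.1392 = 3.566 + 0.5305 = 4.097 mg/L.
DO = C_s − D = 10.2 − 4.097 = 6.103 mg/L.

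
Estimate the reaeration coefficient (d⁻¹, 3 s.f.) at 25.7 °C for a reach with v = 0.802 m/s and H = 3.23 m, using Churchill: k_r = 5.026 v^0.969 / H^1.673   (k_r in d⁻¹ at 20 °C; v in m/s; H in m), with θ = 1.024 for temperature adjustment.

k_r(20) = 5.026 × 0.802^0.969 / 3.23^1.673 = 5.026 × 0.8075 / 7.110 = 0.5708 d⁻¹.
k_r(25.7) = 0.5708 × 1.024^(25.7−20) = 0.5708 × 1.145 = 0.6534 d⁻¹.

k_r ≈ 0.653 d⁻¹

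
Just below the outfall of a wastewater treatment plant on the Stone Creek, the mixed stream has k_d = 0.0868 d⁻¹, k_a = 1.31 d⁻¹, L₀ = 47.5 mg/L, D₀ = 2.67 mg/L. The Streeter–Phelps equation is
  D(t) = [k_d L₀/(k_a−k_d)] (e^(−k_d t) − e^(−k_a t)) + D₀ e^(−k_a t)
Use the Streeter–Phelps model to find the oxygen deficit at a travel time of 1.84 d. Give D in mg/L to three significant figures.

k_d L₀/(k_a−k_d) = 0.0868×47.5/(1.31−0.0868) = 4.123/1.223 = 3.371 mg/L.
e^(−k_d t) = e^(−0.0868×1.840) = 0.8524; e^(−k_a t) = e^(−1.31×1.840) = 0.08978.
D = 3.371 × (0.8524 − 0.08978) + 2.67 × 0.08978 = 2.571 + 0.2397 = 2.810 mg/L.

D ≈ 2.81 mg/L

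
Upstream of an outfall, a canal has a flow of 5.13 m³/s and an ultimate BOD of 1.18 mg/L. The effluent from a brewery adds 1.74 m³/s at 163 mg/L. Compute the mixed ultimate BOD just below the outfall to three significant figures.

42.2 mg/L

Flow-weighted mixing: C = (Q_r C_r + Q_w C_w)/(Q_r + Q_w)
= (5.13×1.18 + 1.74×163)/(5.13 + 1.74) = 289.7/6.870 = 42.16 mg/L.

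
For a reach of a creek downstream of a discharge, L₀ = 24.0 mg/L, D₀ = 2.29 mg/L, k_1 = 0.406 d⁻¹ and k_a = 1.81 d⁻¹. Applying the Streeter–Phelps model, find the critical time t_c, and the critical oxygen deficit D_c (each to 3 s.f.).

t_c ≈ 0.779 d; D_c ≈ 3.92 mg/L

With k_a/k_1 = 4.458 and 1 − D₀(k_a−k_1)/(k_1 L₀) = 0.6700,
t_c = ln(4.458 × 0.6700) / (1.81 − 0.406) = ln(2.987) / 1.404 = 1.094/1.404 = 0.7794 d.
L(t_c) = L₀ e^(−k_1 t_c) = 24.0 × 0.7287 = 17.49 mg/L, and at the critical point k_a D_c = k_1 L, so D_c = (0.406/1.81) × 17.49 = 3.923 mg/L.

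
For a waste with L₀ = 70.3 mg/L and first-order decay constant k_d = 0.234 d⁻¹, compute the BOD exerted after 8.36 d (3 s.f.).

y ≈ 60.4 mg/L

y_t = L₀(1 − e^(−k_d t)) = 70.3 × (1 − e^(−0.234×8.36))
= 70.3 × (1 − 0.1414) = 70.3 × 0.8586 = 60.36 mg/L.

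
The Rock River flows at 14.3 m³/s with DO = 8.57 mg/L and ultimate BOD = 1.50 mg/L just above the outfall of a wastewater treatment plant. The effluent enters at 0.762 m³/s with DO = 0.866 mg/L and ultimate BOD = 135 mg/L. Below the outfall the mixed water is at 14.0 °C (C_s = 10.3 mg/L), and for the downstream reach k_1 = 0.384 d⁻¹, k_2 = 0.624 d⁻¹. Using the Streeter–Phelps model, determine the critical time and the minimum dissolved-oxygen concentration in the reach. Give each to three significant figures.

t_c ≈ 1.29 d; minimum DO ≈ 7.21 mg/L

Mixed DO = (14.3×8.57 + 0.762×0.866)/(14.3+0.762) = 123.2/15.06 = 8.180 mg/L.
Mixed L₀ = (14.3×1.50 + 0.762×135)/(15.06) = 124.3/15.06 = 8.254 mg/L.
Initial deficit D₀ = C_s − DO₀ = 10.3 − 8.180 = 2.120 mg/L.
t_c = (1/0.2400) ln[(0.624/0.384)(1 − 2.120×0.2400/(0.384×8.254))] = 4.167 × ln(1.364) = 1.294 d.
D_c = (0.384/0.624) × 8.254 × e^(−0.384×1.294) = 0.6154 × 8.254 × 0.6084 = 3.090 mg/L.
Minimum DO = 10.3 − 3.090 = 7.210 mg/L.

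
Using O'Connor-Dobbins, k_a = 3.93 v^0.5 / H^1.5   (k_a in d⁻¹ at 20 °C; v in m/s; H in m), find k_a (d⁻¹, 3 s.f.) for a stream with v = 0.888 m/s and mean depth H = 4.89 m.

k_a = 3.93 × 0.888^0.5 / 4.89^1.5 = 3.93 × 0.9423 / 10.81 = 0.3425 d⁻¹.

k_a ≈ 0.342 d⁻¹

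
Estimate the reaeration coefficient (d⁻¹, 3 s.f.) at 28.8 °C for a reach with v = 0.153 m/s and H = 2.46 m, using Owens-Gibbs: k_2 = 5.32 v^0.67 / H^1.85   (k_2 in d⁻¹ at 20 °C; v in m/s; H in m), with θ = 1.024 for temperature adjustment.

k_2(20) = 5.32 × 0.153^0.67 / 2.46^1.85 = 5.32 × 0.2843 / 5.287 = 0.2860 d⁻¹.
k_2(28.8) = 0.2860 × 1.024^(28.8−20) = 0.2860 × 1.232 = 0.3524 d⁻¹.

k_2 ≈ 0.352 d⁻¹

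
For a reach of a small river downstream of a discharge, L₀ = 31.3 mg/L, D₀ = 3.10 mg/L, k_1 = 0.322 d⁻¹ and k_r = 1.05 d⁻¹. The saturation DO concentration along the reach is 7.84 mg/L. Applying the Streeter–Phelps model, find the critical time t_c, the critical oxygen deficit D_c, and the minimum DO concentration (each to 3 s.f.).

At the critical point dD/dt = 0, so k_1 L₀ e^(−k_1 t) = k_r D. Substituting D(t) from the Streeter–Phelps equation and solving for t gives
t_c = ln[(k_r/k_1)(1 − D₀(k_r−k_1)/(k_1 L₀))] / (k_r−k_1).
Here k_r−k_1 = 0.7280 d⁻¹ and 1 − D₀(k_r−k_1)/(k_1 L₀) = 1 − 3.10×0.7280/(0.322×31.3) = 0.7761, so
t_c = ln(3.261 × 0.7761) / 0.7280 = 0.9285 / 0.7280 = 1.275 d.
D_c = (k_1/k_r) L₀ e^(−k_1 t_c) = (0.322/1.05) × 31.3 × e^(−0.322×1.275) = 0.3067 × 31.3 × 0.6632 = 6.366 mg/L.
Minimum DO = C_s − D_c = 7.84 − 6.366 = 1.474 mg/L.

t_c ≈ 1.28 d; D_c ≈ 6.37 mg/L; min DO ≈ 1.47 mg/L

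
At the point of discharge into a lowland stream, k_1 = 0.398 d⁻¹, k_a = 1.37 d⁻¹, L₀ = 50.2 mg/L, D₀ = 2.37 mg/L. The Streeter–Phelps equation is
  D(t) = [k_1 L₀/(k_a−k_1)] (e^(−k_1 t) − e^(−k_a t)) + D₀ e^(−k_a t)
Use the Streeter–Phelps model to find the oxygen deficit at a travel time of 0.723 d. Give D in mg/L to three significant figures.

D ≈ 8.66 mg/L

k_1 L₀/(k_a−k_1) = 0.398×50.2/(1.37−0.398) = 19.98/0.9720 = 20.56 mg/L.
e^(−k_1 t) = e^(−0.398×0.7230) = 0.7499; e^(−k_a t) = e^(−1.37×0.7230) = 0.3714.
D = 20.56 × (0.7499 − 0.3714) + 2.37 × 0.3714 = 7.781 + 0.8802 = 8.662 mg/L.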